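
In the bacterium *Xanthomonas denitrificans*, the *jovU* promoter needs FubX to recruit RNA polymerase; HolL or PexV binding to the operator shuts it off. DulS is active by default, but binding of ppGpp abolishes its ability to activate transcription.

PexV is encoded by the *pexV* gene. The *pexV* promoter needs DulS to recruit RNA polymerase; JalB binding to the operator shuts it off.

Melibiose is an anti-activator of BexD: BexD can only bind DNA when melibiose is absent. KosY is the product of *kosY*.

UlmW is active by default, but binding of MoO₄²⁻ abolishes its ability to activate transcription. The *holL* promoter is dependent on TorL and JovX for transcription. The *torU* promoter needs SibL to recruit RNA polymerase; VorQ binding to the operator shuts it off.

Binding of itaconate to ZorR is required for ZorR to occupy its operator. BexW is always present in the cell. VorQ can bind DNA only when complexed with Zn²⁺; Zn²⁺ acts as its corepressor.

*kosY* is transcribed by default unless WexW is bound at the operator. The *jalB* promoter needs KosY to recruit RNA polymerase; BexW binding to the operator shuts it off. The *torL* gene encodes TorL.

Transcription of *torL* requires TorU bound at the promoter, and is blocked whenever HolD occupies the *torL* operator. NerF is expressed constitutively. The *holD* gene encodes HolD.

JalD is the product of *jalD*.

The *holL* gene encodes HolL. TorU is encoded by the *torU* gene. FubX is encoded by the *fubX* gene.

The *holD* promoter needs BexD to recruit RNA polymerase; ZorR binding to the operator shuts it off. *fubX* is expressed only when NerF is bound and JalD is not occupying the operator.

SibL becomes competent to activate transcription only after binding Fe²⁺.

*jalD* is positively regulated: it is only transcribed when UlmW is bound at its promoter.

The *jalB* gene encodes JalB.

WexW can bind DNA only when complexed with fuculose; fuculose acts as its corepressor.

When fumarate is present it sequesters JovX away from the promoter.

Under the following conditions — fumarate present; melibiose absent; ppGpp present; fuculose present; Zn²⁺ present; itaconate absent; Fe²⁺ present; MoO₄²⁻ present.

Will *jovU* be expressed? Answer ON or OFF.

ON

Itaconate is absent, so ZorR is inactive.
Melibiose is absent, so BexD is active.
No repressor is bound and BexD is active, so *holD* is transcribed.
So HolD is produced and active.
Zn²⁺ is present, so VorQ is active.
Fe²⁺ is present, so SibL is active.
With repressor VorQ bound, *torU* is not transcribed.
So TorU is not produced.
With repressor HolD bound, *torL* is not transcribed.
So TorL is not produced.
Fumarate is present, so JovX is inactive.
Required activator TorL is absent, so *holL* is not transcribed.
So HolL is not produced.
NerF is produced constitutively and is active.
MoO₄²⁻ is present, so UlmW is inactive.
Required activator UlmW is absent, so *jalD* is not transcribed.
So JalD is not produced.
No repressor is bound and NerF is active, so *fubX* is transcribed.
So FubX is produced and active.
ppGpp is present, so DulS is inactive.
Fuculose is present, so WexW is active.
With repressor WexW bound, *kosY* is not transcribed.
So KosY is not produced.
BexW is produced constitutively and is active.
With repressor BexW bound, *jalB* is not transcribed.
So JalB is not produced.
Required activator DulS is absent, so *pexV* is not transcribed.
So PexV is not produced.
No repressor is bound and FubX is active, so *jovU* is transcribed.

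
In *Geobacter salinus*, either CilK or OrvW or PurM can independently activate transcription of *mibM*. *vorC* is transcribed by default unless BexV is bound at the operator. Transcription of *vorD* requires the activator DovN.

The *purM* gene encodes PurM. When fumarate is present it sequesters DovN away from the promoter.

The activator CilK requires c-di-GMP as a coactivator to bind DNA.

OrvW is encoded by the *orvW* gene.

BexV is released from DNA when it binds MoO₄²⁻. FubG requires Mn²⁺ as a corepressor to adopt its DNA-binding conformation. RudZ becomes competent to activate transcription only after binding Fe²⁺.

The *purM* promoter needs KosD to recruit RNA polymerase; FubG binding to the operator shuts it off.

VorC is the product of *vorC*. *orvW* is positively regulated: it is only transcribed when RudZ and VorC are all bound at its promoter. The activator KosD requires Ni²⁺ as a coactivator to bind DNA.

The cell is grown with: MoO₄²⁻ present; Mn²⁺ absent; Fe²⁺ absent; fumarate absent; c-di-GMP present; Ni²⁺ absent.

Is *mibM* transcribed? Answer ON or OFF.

ON

c-di-GMP is present, so CilK is active.
Fe²⁺ is absent, so RudZ is inactive.
MoO₄²⁻ is present, so BexV is inactive.
With no repressor bound, *vorC* is transcribed.
So VorC is produced and active.
Required activator RudZ is absent, so *orvW* is not transcribed.
So OrvW is not produced.
Mn²⁺ is absent, so FubG is inactive.
Ni²⁺ is absent, so KosD is inactive.
Required activator KosD is absent, so *purM* is not transcribed.
So PurM is not produced.
Activator CilK is present, so *mibM* is transcribed.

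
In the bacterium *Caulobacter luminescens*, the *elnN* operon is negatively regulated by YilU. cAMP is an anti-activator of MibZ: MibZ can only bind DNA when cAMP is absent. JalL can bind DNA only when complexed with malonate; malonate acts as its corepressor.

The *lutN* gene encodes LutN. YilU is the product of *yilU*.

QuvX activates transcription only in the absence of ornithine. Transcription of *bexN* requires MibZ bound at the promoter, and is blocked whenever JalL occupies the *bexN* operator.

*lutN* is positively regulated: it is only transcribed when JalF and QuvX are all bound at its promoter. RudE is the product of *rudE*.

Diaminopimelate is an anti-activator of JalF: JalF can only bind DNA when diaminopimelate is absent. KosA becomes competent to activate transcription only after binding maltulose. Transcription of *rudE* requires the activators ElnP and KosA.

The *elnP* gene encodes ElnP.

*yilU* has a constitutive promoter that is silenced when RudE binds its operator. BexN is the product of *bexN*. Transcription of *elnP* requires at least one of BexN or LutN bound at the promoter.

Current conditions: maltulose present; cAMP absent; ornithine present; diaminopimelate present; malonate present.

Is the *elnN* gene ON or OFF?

cAMP is absent, so MibZ is active.
Malonate is present, so JalL is active.
With repressor JalL bound, *bexN* is not transcribed.
So BexN is not produced.
Diaminopimelate is present, so JalF is inactive.
Ornithine is present, so QuvX is inactive.
Required activator JalF is absent, so *lutN* is not transcribed.
So LutN is not produced.
No activator is available at the *elnP* promoter, so *elnP* is not transcribed.
So ElnP is not produced.
Maltulose is present, so KosA is active.
Required activator ElnP is absent, so *rudE* is not transcribed.
So RudE is not produced.
With no repressor bound, *yilU* is transcribed.
So YilU is produced and active.
With repressor YilU bound, *elnN* is not transcribed.

OFF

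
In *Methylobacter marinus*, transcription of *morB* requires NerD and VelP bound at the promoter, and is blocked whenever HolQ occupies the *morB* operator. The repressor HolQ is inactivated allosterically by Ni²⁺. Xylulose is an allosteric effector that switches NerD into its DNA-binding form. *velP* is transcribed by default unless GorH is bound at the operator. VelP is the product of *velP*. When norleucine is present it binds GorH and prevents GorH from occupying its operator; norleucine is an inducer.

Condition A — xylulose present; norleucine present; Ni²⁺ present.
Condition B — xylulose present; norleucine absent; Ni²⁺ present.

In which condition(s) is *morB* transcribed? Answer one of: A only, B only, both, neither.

Condition A:
Xylulose is present, so NerD is active.
Norleucine is present, so GorH is inactive.
With no repressor bound, *velP* is transcribed.
So VelP is produced and active.
Ni²⁺ is present, so HolQ is inactive.
No repressor is bound and NerD and VelP are active, so *morB* is transcribed.
→ *morB* is ON in A.
Condition B:
Xylulose is present, so NerD is active.
Norleucine is absent, so GorH is active.
With repressor GorH bound, *velP* is not transcribed.
So VelP is not produced.
Ni²⁺ is present, so HolQ is inactive.
Required activator VelP is absent, so *morB* is not transcribed.
→ *morB* is OFF in B.

A only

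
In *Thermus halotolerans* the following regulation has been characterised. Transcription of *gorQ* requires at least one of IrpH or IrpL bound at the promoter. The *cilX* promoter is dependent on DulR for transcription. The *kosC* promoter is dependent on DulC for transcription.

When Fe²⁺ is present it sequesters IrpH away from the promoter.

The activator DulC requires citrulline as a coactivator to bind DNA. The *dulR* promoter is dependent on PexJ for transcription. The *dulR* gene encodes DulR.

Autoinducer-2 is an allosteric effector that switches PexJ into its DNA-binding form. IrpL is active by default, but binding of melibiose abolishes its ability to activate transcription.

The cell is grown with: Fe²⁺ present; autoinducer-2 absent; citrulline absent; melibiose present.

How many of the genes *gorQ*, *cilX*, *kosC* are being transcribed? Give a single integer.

0

Fe²⁺ is present, so IrpH is inactive.
Melibiose is present, so IrpL is inactive.
No activator is available at the *gorQ* promoter, so *gorQ* is not transcribed.
→ *gorQ* is OFF.
Autoinducer-2 is absent, so PexJ is inactive.
Required activator PexJ is absent, so *dulR* is not transcribed.
So DulR is not produced.
Required activator DulR is absent, so *cilX* is not transcribed.
→ *cilX* is OFF.
Citrulline is absent, so DulC is inactive.
Required activator DulC is absent, so *kosC* is not transcribed.
→ *kosC* is OFF.
0 of the 3 genes are transcribed.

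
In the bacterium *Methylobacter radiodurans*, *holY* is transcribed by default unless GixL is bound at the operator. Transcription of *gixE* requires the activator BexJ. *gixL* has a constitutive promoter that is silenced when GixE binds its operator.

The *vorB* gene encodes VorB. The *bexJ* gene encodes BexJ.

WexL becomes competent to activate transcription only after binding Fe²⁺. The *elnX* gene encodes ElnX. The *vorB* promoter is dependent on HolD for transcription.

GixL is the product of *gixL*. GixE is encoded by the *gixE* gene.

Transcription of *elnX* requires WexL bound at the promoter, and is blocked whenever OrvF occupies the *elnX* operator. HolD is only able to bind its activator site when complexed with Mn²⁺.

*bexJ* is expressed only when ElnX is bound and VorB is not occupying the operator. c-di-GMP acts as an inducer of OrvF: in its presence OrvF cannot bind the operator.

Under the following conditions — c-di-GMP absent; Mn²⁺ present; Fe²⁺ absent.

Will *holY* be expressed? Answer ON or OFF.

Fe²⁺ is absent, so WexL is inactive.
c-di-GMP is absent, so OrvF is active.
With repressor OrvF bound, *elnX* is not transcribed.
So ElnX is not produced.
Mn²⁺ is present, so HolD is active.
No repressor is bound and HolD is active, so *vorB* is transcribed.
So VorB is produced and active.
With repressor VorB bound, *bexJ* is not transcribed.
So BexJ is not produced.
Required activator BexJ is absent, so *gixE* is not transcribed.
So GixE is not produced.
With no repressor bound, *gixL* is transcribed.
So GixL is produced and active.
With repressor GixL bound, *holY* is not transcribed.

OFF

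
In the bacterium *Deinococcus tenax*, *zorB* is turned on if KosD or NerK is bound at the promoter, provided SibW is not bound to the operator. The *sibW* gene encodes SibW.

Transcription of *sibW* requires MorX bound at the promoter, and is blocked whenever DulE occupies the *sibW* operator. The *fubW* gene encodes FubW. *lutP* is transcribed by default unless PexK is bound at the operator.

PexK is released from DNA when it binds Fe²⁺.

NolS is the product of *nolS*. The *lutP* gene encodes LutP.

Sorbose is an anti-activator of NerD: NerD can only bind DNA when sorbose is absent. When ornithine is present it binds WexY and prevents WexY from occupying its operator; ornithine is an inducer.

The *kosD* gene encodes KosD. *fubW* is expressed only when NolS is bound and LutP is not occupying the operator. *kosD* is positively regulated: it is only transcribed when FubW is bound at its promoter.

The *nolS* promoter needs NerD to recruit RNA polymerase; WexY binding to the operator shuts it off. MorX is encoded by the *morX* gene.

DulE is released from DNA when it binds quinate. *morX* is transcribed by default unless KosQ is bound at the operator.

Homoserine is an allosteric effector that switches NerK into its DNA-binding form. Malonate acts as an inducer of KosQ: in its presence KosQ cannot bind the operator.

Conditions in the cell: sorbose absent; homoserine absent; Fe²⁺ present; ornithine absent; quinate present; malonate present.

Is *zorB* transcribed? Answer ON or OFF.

OFF

Ornithine is absent, so WexY is active.
Sorbose is absent, so NerD is active.
With repressor WexY bound, *nolS* is not transcribed.
So NolS is not produced.
Fe²⁺ is present, so PexK is inactive.
With no repressor bound, *lutP* is transcribed.
So LutP is produced and active.
With repressor LutP bound, *fubW* is not transcribed.
So FubW is not produced.
Required activator FubW is absent, so *kosD* is not transcribed.
So KosD is not produced.
Quinate is present, so DulE is inactive.
Malonate is present, so KosQ is inactive.
With no repressor bound, *morX* is transcribed.
So MorX is produced and active.
No repressor is bound and MorX is active, so *sibW* is transcribed.
So SibW is produced and active.
Homoserine is absent, so NerK is inactive.
With repressor SibW bound, *zorB* is not transcribed.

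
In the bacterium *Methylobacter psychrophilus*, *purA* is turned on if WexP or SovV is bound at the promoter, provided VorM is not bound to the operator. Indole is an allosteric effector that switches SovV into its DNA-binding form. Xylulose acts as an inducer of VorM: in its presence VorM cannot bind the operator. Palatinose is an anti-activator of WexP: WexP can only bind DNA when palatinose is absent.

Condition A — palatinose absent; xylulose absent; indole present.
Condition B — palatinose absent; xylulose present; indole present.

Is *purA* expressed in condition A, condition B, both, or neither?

B only

Condition A:
Palatinose is absent, so WexP is active.
Xylulose is absent, so VorM is active.
Indole is present, so SovV is active.
With repressor VorM bound, *purA* is not transcribed.
→ *purA* is OFF in A.
Condition B:
Palatinose is absent, so WexP is active.
Xylulose is present, so VorM is inactive.
Indole is present, so SovV is active.
Activator WexP is present, so *purA* is transcribed.
→ *purA* is ON in B.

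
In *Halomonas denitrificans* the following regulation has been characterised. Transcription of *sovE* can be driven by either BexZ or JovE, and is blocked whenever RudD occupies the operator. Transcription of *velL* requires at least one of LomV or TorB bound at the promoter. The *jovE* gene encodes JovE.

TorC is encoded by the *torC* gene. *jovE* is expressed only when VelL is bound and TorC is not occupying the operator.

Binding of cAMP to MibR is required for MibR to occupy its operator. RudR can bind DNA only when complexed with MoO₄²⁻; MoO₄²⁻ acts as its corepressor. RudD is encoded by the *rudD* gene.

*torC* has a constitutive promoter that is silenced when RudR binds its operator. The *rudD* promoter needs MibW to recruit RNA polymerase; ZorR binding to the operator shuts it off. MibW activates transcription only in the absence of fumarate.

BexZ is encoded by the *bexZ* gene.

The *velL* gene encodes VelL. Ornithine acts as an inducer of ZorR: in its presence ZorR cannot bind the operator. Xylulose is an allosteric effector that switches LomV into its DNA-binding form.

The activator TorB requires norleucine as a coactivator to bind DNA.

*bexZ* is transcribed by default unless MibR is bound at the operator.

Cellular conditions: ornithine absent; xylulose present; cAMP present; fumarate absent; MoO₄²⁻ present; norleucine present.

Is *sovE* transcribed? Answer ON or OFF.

ON

cAMP is present, so MibR is active.
With repressor MibR bound, *bexZ* is not transcribed.
So BexZ is not produced.
Ornithine is absent, so ZorR is active.
Fumarate is absent, so MibW is active.
With repressor ZorR bound, *rudD* is not transcribed.
So RudD is not produced.
MoO₄²⁻ is present, so RudR is active.
With repressor RudR bound, *torC* is not transcribed.
So TorC is not produced.
Xylulose is present, so LomV is active.
Norleucine is present, so TorB is active.
Activator LomV is present, so *velL* is transcribed.
So VelL is produced and active.
No repressor is bound and VelL is active, so *jovE* is transcribed.
So JovE is produced and active.
Activator JovE is present, so *sovE* is transcribed.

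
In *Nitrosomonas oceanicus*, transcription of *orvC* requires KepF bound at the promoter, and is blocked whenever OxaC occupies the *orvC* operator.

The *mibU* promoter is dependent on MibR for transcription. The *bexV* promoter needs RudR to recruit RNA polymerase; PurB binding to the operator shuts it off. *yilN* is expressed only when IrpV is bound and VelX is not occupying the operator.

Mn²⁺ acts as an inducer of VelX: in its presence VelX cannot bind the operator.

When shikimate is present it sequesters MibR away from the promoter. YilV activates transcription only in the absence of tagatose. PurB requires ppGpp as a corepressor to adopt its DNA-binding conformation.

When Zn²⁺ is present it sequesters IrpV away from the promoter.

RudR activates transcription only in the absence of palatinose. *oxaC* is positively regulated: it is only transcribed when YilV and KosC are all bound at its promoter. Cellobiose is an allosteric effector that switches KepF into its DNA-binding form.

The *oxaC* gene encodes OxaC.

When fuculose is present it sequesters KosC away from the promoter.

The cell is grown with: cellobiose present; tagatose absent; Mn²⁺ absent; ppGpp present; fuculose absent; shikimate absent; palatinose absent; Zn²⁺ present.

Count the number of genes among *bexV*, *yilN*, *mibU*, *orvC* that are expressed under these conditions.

1

ppGpp is present, so PurB is active.
Palatinose is absent, so RudR is active.
With repressor PurB bound, *bexV* is not transcribed.
→ *bexV* is OFF.
Zn²⁺ is present, so IrpV is inactive.
Mn²⁺ is absent, so VelX is active.
With repressor VelX bound, *yilN* is not transcribed.
→ *yilN* is OFF.
Shikimate is absent, so MibR is active.
No repressor is bound and MibR is active, so *mibU* is transcribed.
→ *mibU* is ON.
Tagatose is absent, so YilV is active.
Fuculose is absent, so KosC is active.
No repressor is bound and YilV and KosC are active, so *oxaC* is transcribed.
So OxaC is produced and active.
Cellobiose is present, so KepF is active.
With repressor OxaC bound, *orvC* is not transcribed.
→ *orvC* is OFF.
1 of the 4 genes is transcribed.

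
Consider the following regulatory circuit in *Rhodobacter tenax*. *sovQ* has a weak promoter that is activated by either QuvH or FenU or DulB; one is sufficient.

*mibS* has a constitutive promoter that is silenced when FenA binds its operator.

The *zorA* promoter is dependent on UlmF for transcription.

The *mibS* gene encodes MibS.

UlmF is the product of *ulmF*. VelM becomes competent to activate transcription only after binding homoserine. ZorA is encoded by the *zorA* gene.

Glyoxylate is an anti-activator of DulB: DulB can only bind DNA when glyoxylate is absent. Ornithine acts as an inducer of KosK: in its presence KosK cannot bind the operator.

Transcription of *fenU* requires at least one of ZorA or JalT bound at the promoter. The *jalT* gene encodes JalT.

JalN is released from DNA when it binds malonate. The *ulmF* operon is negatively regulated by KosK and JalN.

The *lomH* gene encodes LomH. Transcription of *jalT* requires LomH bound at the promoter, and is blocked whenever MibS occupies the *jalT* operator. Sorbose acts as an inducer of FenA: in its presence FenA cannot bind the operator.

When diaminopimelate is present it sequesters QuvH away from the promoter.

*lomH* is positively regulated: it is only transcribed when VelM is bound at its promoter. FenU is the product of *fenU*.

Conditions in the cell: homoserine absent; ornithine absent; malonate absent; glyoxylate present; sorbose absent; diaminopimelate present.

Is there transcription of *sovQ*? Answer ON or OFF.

OFF

Diaminopimelate is present, so QuvH is inactive.
Ornithine is absent, so KosK is active.
Malonate is absent, so JalN is active.
With repressor KosK bound, *ulmF* is not transcribed.
So UlmF is not produced.
Required activator UlmF is absent, so *zorA* is not transcribed.
So ZorA is not produced.
Homoserine is absent, so VelM is inactive.
Required activator VelM is absent, so *lomH* is not transcribed.
So LomH is not produced.
Sorbose is absent, so FenA is active.
With repressor FenA bound, *mibS* is not transcribed.
So MibS is not produced.
Required activator LomH is absent, so *jalT* is not transcribed.
So JalT is not produced.
No activator is available at the *fenU* promoter, so *fenU* is not transcribed.
So FenU is not produced.
Glyoxylate is present, so DulB is inactive.
No activator is available at the *sovQ* promoter, so *sovQ* is not transcribed.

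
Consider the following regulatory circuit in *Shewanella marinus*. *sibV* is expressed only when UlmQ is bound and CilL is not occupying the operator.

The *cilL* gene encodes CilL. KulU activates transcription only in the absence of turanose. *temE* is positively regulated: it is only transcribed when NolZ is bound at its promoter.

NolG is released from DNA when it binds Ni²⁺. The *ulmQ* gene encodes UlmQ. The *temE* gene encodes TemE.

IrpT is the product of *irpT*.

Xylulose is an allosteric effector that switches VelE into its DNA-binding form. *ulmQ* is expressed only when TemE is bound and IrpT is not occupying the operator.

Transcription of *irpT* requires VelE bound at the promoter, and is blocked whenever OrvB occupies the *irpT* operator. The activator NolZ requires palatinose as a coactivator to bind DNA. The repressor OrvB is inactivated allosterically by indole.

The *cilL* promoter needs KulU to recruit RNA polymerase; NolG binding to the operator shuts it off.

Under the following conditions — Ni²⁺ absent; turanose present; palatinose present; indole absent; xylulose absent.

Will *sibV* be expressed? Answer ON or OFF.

ON

Indole is absent, so OrvB is active.
Xylulose is absent, so VelE is inactive.
With repressor OrvB bound, *irpT* is not transcribed.
So IrpT is not produced.
Palatinose is present, so NolZ is active.
No repressor is bound and NolZ is active, so *temE* is transcribed.
So TemE is produced and active.
No repressor is bound and TemE is active, so *ulmQ* is transcribed.
So UlmQ is produced and active.
Ni²⁺ is absent, so NolG is active.
Turanose is present, so KulU is inactive.
With repressor NolG bound, *cilL* is not transcribed.
So CilL is not produced.
No repressor is bound and UlmQ is active, so *sibV* is transcribed.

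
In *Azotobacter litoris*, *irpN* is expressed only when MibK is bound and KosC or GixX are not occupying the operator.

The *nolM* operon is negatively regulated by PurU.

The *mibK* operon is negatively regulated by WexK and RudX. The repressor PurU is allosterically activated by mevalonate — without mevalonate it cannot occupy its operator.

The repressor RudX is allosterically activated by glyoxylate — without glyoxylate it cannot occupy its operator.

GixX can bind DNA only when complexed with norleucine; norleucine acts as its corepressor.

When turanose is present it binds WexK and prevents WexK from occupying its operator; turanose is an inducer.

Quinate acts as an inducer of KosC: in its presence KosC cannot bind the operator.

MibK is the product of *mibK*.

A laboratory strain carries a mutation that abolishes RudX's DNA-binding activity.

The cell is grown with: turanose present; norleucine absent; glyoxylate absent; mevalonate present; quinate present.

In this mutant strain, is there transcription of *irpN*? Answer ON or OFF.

Quinate is present, so KosC is inactive.
Turanose is present, so WexK is inactive.
RudX is non-functional in this strain, so it has no effect.
With no repressor bound, *mibK* is transcribed.
So MibK is produced and active.
Norleucine is absent, so GixX is inactive.
No repressor is bound and MibK is active, so *irpN* is transcribed.

ON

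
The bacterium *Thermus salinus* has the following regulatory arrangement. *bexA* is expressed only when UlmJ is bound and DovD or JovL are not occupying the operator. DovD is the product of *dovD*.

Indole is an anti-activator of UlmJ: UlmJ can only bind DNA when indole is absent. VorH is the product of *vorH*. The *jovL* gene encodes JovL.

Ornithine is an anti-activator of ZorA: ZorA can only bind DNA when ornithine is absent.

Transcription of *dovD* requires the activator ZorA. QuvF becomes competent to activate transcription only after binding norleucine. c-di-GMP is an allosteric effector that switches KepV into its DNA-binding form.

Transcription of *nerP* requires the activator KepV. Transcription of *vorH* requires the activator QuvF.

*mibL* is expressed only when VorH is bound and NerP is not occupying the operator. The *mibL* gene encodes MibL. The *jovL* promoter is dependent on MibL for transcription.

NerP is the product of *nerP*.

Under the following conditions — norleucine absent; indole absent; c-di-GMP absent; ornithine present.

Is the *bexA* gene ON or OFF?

Indole is absent, so UlmJ is active.
Ornithine is present, so ZorA is inactive.
Required activator ZorA is absent, so *dovD* is not transcribed.
So DovD is not produced.
c-di-GMP is absent, so KepV is inactive.
Required activator KepV is absent, so *nerP* is not transcribed.
So NerP is not produced.
Norleucine is absent, so QuvF is inactive.
Required activator QuvF is absent, so *vorH* is not transcribed.
So VorH is not produced.
Required activator VorH is absent, so *mibL* is not transcribed.
So MibL is not produced.
Required activator MibL is absent, so *jovL* is not transcribed.
So JovL is not produced.
No repressor is bound and UlmJ is active, so *bexA* is transcribed.

ON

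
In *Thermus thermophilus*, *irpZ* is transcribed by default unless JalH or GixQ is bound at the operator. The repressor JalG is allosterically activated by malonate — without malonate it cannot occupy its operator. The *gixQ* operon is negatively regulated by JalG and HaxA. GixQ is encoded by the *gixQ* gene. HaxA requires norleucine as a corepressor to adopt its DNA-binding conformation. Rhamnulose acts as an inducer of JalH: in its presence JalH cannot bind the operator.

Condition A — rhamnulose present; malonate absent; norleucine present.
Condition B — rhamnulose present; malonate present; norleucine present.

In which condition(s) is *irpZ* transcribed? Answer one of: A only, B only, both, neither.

Condition A:
Rhamnulose is present, so JalH is inactive.
Malonate is absent, so JalG is inactive.
Norleucine is present, so HaxA is active.
With repressor HaxA bound, *gixQ* is not transcribed.
So GixQ is not produced.
With no repressor bound, *irpZ* is transcribed.
→ *irpZ* is ON in A.
Condition B:
Rhamnulose is present, so JalH is inactive.
Malonate is present, so JalG is active.
Norleucine is present, so HaxA is active.
With repressor JalG bound, *gixQ* is not transcribed.
So GixQ is not produced.
With no repressor bound, *irpZ* is transcribed.
→ *irpZ* is ON in B.

both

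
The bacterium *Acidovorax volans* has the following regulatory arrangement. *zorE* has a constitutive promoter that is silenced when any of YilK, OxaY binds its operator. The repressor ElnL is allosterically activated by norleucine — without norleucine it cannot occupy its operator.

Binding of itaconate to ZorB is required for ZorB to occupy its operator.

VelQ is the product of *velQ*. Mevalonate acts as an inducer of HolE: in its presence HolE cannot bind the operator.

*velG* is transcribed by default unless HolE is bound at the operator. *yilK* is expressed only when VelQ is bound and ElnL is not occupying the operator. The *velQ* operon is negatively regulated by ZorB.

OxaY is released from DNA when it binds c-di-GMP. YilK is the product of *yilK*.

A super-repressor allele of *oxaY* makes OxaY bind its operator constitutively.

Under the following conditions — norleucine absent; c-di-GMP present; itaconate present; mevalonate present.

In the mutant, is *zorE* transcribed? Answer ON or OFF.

OFF

Itaconate is present, so ZorB is active.
With repressor ZorB bound, *velQ* is not transcribed.
So VelQ is not produced.
Norleucine is absent, so ElnL is inactive.
Required activator VelQ is absent, so *yilK* is not transcribed.
So YilK is not produced.
OxaY is constitutively active in this strain.
With repressor OxaY bound, *zorE* is not transcribed.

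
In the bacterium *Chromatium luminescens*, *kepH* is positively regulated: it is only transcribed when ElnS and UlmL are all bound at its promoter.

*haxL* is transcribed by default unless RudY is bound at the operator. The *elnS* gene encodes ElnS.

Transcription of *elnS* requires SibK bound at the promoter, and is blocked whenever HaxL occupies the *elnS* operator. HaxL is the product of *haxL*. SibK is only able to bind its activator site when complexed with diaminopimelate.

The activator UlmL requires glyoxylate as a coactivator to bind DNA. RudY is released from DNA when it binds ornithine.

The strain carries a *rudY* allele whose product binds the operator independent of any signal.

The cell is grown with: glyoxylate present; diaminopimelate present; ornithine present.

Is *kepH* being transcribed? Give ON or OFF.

ON

Diaminopimelate is present, so SibK is active.
RudY is constitutively active in this strain.
With repressor RudY bound, *haxL* is not transcribed.
So HaxL is not produced.
No repressor is bound and SibK is active, so *elnS* is transcribed.
So ElnS is produced and active.
Glyoxylate is present, so UlmL is active.
No repressor is bound and ElnS and UlmL are active, so *kepH* is transcribed.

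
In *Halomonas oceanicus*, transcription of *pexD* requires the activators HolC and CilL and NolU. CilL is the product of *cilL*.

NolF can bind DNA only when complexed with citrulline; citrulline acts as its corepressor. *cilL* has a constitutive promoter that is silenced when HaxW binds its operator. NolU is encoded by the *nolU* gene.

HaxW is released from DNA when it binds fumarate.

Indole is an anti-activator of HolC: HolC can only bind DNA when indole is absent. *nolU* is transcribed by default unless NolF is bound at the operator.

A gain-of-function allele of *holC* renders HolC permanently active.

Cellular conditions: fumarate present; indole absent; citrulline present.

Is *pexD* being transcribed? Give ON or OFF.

OFF

HolC is constitutively active in this strain.
Fumarate is present, so HaxW is inactive.
With no repressor bound, *cilL* is transcribed.
So CilL is produced and active.
Citrulline is present, so NolF is active.
With repressor NolF bound, *nolU* is not transcribed.
So NolU is not produced.
Required activator NolU is absent, so *pexD* is not transcribed.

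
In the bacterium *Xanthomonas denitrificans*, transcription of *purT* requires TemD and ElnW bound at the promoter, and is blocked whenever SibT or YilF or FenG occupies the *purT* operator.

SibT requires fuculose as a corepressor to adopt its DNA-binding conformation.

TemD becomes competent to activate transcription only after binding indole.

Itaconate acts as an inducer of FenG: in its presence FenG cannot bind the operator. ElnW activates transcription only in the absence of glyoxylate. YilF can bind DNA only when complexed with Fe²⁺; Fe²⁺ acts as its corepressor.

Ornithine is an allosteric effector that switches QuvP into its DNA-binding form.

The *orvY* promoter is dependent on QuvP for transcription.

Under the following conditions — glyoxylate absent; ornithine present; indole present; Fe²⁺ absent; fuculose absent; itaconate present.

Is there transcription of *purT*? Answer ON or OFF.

Indole is present, so TemD is active.
Fuculose is absent, so SibT is inactive.
Fe²⁺ is absent, so YilF is inactive.
Glyoxylate is absent, so ElnW is active.
Itaconate is present, so FenG is inactive.
No repressor is bound and TemD and ElnW are active, so *purT* is transcribed.

ON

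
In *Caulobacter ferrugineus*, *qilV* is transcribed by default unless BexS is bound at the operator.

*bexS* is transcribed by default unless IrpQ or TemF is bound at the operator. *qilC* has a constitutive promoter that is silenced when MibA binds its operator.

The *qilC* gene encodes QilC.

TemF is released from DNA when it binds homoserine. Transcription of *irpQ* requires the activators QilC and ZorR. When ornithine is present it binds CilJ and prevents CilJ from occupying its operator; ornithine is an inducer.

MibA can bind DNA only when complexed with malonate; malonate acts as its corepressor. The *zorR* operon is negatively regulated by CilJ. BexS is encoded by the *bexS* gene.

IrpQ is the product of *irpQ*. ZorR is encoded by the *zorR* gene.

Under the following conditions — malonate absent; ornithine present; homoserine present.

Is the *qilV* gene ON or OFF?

Malonate is absent, so MibA is inactive.
With no repressor bound, *qilC* is transcribed.
So QilC is produced and active.
Ornithine is present, so CilJ is inactive.
With no repressor bound, *zorR* is transcribed.
So ZorR is produced and active.
No repressor is bound and QilC and ZorR are active, so *irpQ* is transcribed.
So IrpQ is produced and active.
Homoserine is present, so TemF is inactive.
With repressor IrpQ bound, *bexS* is not transcribed.
So BexS is not produced.
With no repressor bound, *qilV* is transcribed.

ON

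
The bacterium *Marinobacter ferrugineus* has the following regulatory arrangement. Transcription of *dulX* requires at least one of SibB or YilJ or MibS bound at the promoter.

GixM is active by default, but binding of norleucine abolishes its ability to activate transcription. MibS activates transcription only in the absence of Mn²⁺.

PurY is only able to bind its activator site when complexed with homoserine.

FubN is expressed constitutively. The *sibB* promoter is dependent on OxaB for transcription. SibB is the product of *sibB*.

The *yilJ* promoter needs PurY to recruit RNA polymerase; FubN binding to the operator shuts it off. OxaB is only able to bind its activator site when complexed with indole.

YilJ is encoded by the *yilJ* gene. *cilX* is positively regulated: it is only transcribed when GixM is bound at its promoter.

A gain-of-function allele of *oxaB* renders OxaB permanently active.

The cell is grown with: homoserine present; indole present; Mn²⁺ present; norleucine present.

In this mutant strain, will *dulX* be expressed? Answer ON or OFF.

OxaB is constitutively active in this strain.
No repressor is bound and OxaB is active, so *sibB* is transcribed.
So SibB is produced and active.
FubN is produced constitutively and is active.
Homoserine is present, so PurY is active.
With repressor FubN bound, *yilJ* is not transcribed.
So YilJ is not produced.
Mn²⁺ is present, so MibS is inactive.
Activator SibB is present, so *dulX* is transcribed.

ON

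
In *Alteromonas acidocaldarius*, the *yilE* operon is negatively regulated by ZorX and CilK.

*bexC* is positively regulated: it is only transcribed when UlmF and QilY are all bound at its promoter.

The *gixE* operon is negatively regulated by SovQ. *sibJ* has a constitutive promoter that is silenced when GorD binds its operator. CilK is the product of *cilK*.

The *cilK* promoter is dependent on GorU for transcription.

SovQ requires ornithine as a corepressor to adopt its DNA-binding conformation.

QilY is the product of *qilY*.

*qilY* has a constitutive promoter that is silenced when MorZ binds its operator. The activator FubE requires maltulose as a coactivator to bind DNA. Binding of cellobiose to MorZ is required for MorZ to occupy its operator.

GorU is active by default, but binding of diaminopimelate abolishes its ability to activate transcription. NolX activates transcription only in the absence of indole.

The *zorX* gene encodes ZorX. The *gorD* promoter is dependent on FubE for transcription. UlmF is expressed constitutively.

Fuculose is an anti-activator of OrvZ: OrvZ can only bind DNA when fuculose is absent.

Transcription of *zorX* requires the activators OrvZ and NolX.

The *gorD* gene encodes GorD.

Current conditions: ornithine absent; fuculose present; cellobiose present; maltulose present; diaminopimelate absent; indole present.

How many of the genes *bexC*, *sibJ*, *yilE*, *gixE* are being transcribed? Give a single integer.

1

UlmF is produced constitutively and is active.
Cellobiose is present, so MorZ is active.
With repressor MorZ bound, *qilY* is not transcribed.
So QilY is not produced.
Required activator QilY is absent, so *bexC* is not transcribed.
→ *bexC* is OFF.
Maltulose is present, so FubE is active.
No repressor is bound and FubE is active, so *gorD* is transcribed.
So GorD is produced and active.
With repressor GorD bound, *sibJ* is not transcribed.
→ *sibJ* is OFF.
Fuculose is present, so OrvZ is inactive.
Indole is present, so NolX is inactive.
Required activator OrvZ is absent, so *zorX* is not transcribed.
So ZorX is not produced.
Diaminopimelate is absent, so GorU is active.
No repressor is bound and GorU is active, so *cilK* is transcribed.
So CilK is produced and active.
With repressor CilK bound, *yilE* is not transcribed.
→ *yilE* is OFF.
Ornithine is absent, so SovQ is inactive.
With no repressor bound, *gixE* is transcribed.
→ *gixE* is ON.
1 of the 4 genes is transcribed.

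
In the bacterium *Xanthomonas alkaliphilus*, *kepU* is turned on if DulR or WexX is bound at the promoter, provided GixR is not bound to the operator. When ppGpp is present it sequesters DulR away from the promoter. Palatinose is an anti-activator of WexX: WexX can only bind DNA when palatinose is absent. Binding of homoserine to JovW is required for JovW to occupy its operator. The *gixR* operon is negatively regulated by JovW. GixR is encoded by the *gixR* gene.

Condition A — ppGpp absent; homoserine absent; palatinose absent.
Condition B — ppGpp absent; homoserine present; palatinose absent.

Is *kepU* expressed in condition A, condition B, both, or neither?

B only

Condition A:
ppGpp is absent, so DulR is active.
Homoserine is absent, so JovW is inactive.
With no repressor bound, *gixR* is transcribed.
So GixR is produced and active.
Palatinose is absent, so WexX is active.
With repressor GixR bound, *kepU* is not transcribed.
→ *kepU* is OFF in A.
Condition B:
ppGpp is absent, so DulR is active.
Homoserine is present, so JovW is active.
With repressor JovW bound, *gixR* is not transcribed.
So GixR is not produced.
Palatinose is absent, so WexX is active.
Activator DulR is present, so *kepU* is transcribed.
→ *kepU* is ON in B.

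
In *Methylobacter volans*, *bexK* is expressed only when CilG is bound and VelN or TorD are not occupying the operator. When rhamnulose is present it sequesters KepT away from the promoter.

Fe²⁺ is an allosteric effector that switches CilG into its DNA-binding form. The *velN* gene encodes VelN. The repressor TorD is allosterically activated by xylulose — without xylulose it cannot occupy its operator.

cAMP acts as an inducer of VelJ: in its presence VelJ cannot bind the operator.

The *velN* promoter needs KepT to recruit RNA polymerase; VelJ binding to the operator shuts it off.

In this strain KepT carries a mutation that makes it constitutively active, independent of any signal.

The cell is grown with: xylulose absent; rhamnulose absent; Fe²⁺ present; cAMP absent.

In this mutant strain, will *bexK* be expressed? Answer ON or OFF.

Fe²⁺ is present, so CilG is active.
KepT is constitutively active in this strain.
cAMP is absent, so VelJ is active.
With repressor VelJ bound, *velN* is not transcribed.
So VelN is not produced.
Xylulose is absent, so TorD is inactive.
No repressor is bound and CilG is active, so *bexK* is transcribed.

ON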